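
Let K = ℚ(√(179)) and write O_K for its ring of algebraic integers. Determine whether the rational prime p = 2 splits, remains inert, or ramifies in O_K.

p ramifies

Since 179 ≢ 1 mod 4, the ring of integers is ℤ[√179] with discriminant 4·179 = 716.
Ramification test: 2 | 716. The prime 2 ramifies in K.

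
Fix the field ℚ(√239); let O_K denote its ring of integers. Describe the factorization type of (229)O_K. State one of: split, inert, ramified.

Since 239 ≢ 1 mod 4, the ring of integers is ℤ[√239] with discriminant 4·239 = 956.
disc(K) = 956 is not divisible by 229; 229 is unramified.
Compute (239/229) via Euler: 10^((229-1)/2) mod 229 = 228, so (239/229) = -1.
d is a non-residue mod p, hence 229 remains inert in O_K.

inert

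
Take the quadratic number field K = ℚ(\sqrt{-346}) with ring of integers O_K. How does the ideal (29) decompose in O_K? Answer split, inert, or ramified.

-346 mod 4 = 2, hence disc K = 4·(-346) = -1384 and O_K = ℤ[√-346].
29 ∤ -1384, so 29 is unramified.
Compute (-346/29) via Euler: 2^((29-1)/2) mod 29 = 28, so (-346/29) = -1.
Legendre symbol -1 ⇒ 29 is inert.

inert — (29) stays prime in O_K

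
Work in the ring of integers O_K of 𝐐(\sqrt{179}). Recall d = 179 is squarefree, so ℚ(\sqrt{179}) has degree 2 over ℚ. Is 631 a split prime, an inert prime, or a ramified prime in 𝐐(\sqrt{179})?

split — (631) = 𝔭₁𝔭₂ with 𝔭₁ ≠ 𝔭₂

179 mod 4 = 3, hence disc K = 4·179 = 716 and O_K = ℤ[√179].
disc(K) = 716 is not divisible by 631; 631 is unramified.
(179/631) = 179^315 mod 631 = 1, giving Legendre symbol 1.
(179/631) = 1, so 631 splits.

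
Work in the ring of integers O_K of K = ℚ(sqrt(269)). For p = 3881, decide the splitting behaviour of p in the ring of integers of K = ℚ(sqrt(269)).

p splits

269 mod 4 = 1, hence disc K = 269 and O_K = ℤ[(1+√269)/2].
Since gcd(3881, 269) = 1 the prime 3881 does not ramify.
Compute (269/3881) via Euler: 269^((3881-1)/2) mod 3881 = 1, so (269/3881) = 1.
d is a quadratic residue mod p, hence 3881 splits in O_K.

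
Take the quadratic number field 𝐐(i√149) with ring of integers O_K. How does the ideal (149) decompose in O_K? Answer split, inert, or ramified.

d = -149 ≡ 3 (mod 4), so O_K = ℤ[√-149] and disc(K) = 4d = -596.
149 divides disc(K) = -596, so 149 ramifies.

ramified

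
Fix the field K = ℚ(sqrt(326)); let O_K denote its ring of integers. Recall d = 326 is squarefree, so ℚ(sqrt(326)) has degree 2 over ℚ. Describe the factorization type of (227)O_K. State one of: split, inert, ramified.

Since 326 ≢ 1 mod 4, the ring of integers is ℤ[√326] with discriminant 4·326 = 1304.
Since gcd(227, 1304) = 1 the prime 227 does not ramify.
Euler's criterion: 326^113 mod 227 = 1. Thus (326|227) = 1.
Legendre symbol 1 ⇒ 227 is split.

227 splits in O_K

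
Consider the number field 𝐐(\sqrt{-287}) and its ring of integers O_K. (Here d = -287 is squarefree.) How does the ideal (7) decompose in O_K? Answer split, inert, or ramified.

p ramifies

d = -287 ≡ 1 (mod 4), so O_K = ℤ[(1+√-287)/2] and disc(K) = d = -287.
disc(K) = -287 = 7·(-41), so p = 7 is ramified.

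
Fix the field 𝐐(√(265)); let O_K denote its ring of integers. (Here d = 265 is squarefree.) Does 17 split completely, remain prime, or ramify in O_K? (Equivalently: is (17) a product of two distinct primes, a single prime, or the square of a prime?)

17 remains inert

265 mod 4 = 1, hence disc K = 265 and O_K = ℤ[(1+√265)/2].
17 ∤ 265, so 17 is unramified.
Euler's criterion: 265^8 mod 17 = 16. Thus (265|17) = -1.
d is a non-residue mod p, hence 17 remains inert in O_K.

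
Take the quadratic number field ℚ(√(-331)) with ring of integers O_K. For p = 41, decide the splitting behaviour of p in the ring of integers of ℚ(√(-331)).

inert

d = -331 ≡ 1 (mod 4), so O_K = ℤ[(1+√-331)/2] and disc(K) = d = -331.
Since gcd(41, -331) = 1 the prime 41 does not ramify.
Compute (-331/41) via Euler: 38^((41-1)/2) mod 41 = 40, so (-331/41) = -1.
(-331/41) = -1, so 41 is inert.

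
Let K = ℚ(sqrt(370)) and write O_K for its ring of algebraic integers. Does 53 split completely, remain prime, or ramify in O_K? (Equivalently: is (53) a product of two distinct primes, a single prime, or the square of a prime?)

Since 370 ≢ 1 mod 4, the ring of integers is ℤ[√370] with discriminant 4·370 = 1480.
Since gcd(53, 1480) = 1 the prime 53 does not ramify.
Compute (370/53) via Euler: 52^((53-1)/2) mod 53 = 1, so (370/53) = 1.
Legendre symbol 1 ⇒ 53 is split.

p splits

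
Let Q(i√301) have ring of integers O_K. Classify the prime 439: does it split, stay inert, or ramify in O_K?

-301 mod 4 = 3, hence disc K = 4·(-301) = -1204 and O_K = ℤ[√-301].
439 ∤ -1204, so 439 is unramified.
Euler's criterion: (-301)^219 mod 439 = 1. Thus (-301|439) = 1.
(-301/439) = 1, so 439 splits.

splits completely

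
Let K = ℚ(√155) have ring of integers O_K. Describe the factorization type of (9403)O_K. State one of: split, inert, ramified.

d = 155 ≡ 3 (mod 4), so O_K = ℤ[√155] and disc(K) = 4d = 620.
Since gcd(9403, 620) = 1 the prime 9403 does not ramify.
Euler's criterion: 155^4701 mod 9403 = 1. Thus (155|9403) = 1.
d is a quadratic residue mod p, hence 9403 splits in O_K.

split — (9403) = 𝔭₁𝔭₂ with 𝔭₁ ≠ 𝔭₂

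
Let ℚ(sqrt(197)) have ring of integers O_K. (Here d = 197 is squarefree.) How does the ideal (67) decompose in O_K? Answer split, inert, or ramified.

p is inert

197 mod 4 = 1, hence disc K = 197 and O_K = ℤ[(1+√197)/2].
67 ∤ 197, so 67 is unramified.
Legendre symbol by Euler's criterion: (197/67) ≡ 197^33 ≡ 66 (mod 67), i.e. (197/67) = -1.
d is a non-residue mod p, hence 67 remains inert in O_K.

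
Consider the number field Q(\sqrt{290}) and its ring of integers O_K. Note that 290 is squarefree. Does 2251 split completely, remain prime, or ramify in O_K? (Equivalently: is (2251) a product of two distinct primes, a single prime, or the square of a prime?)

split — (2251) = 𝔭₁𝔭₂ with 𝔭₁ ≠ 𝔭₂

Since 290 ≢ 1 mod 4, the ring of integers is ℤ[√290] with discriminant 4·290 = 1160.
2251 ∤ 1160, so 2251 is unramified.
(290/2251) = 290^1125 mod 2251 = 1, giving Legendre symbol 1.
d is a quadratic residue mod p, hence 2251 splits in O_K.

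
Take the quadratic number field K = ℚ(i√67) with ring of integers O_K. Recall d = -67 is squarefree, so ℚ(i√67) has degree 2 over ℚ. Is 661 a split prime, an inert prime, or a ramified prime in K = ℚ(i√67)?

inert — (661) stays prime in O_K

d = -67 ≡ 1 (mod 4), so O_K = ℤ[(1+√-67)/2] and disc(K) = d = -67.
661 ∤ -67, so 661 is unramified.
Legendre symbol by Euler's criterion: (-67/661) ≡ (-67)^330 ≡ 660 (mod 661), i.e. (-67/661) = -1.
d is a non-residue mod p, hence 661 remains inert in O_K.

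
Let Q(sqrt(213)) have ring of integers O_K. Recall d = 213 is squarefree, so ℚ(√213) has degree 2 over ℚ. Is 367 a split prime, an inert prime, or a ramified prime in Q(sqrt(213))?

213 mod 4 = 1, hence disc K = 213 and O_K = ℤ[(1+√213)/2].
disc(K) = 213 is not divisible by 367; 367 is unramified.
(213/367) = 213^183 mod 367 = 1, giving Legendre symbol 1.
(213/367) = 1, so 367 splits.

split — (367) = 𝔭₁𝔭₂ with 𝔭₁ ≠ 𝔭₂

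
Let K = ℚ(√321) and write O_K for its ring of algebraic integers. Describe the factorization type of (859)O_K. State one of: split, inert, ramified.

321 mod 4 = 1, hence disc K = 321 and O_K = ℤ[(1+√321)/2].
disc(K) = 321 is not divisible by 859; 859 is unramified.
Euler's criterion: 321^429 mod 859 = 1. Thus (321|859) = 1.
(321/859) = 1, so 859 splits.

p splits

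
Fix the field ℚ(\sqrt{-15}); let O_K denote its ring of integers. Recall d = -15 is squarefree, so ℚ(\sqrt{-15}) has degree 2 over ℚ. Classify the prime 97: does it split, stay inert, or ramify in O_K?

inert — (97) stays prime in O_K

Since -15 ≡ 1 mod 4, the ring of integers is ℤ[(1+√-15)/2] with discriminant -15.
97 ∤ -15, so 97 is unramified.
Euler's criterion: (-15)^48 mod 97 = 96. Thus (-15|97) = -1.
Legendre symbol -1 ⇒ 97 is inert.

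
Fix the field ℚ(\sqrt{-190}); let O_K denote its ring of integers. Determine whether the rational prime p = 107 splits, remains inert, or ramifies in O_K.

p is inert

-190 mod 4 = 2, hence disc K = 4·(-190) = -760 and O_K = ℤ[√-190].
107 ∤ -760, so 107 is unramified.
Euler's criterion: (-190)^53 mod 107 = 106. Thus (-190|107) = -1.
d is a non-residue mod p, hence 107 remains inert in O_K.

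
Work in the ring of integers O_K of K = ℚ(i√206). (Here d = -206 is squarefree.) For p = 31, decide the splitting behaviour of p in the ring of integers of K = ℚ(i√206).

Since -206 ≢ 1 mod 4, the ring of integers is ℤ[√-206] with discriminant 4·(-206) = -824.
31 ∤ -824, so 31 is unramified.
Compute (-206/31) via Euler: 11^((31-1)/2) mod 31 = 30, so (-206/31) = -1.
Legendre symbol -1 ⇒ 31 is inert.

31 remains inert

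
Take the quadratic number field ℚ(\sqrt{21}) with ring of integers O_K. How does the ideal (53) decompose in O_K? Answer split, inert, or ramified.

Since 21 ≡ 1 mod 4, the ring of integers is ℤ[(1+√21)/2] with discriminant 21.
disc(K) = 21 is not divisible by 53; 53 is unramified.
Compute (21/53) via Euler: 21^((53-1)/2) mod 53 = 52, so (21/53) = -1.
Legendre symbol -1 ⇒ 53 is inert.

remains prime (inert)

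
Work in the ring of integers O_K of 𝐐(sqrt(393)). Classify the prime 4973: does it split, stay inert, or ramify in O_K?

split

d = 393 ≡ 1 (mod 4), so O_K = ℤ[(1+√393)/2] and disc(K) = d = 393.
4973 ∤ 393, so 4973 is unramified.
Legendre symbol by Euler's criterion: (393/4973) ≡ 393^2486 ≡ 1 (mod 4973), i.e. (393/4973) = 1.
Legendre symbol 1 ⇒ 4973 is split.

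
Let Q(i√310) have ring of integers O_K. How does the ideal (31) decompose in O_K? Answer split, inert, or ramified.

ramified — (31) = 𝔭²

-310 mod 4 = 2, hence disc K = 4·(-310) = -1240 and O_K = ℤ[√-310].
Ramification test: 31 | -1240. The prime 31 ramifies in K.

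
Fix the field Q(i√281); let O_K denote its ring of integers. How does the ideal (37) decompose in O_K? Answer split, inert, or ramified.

remains prime (inert)

-281 mod 4 = 3, hence disc K = 4·(-281) = -1124 and O_K = ℤ[√-281].
disc(K) = -1124 is not divisible by 37; 37 is unramified.
Euler's criterion: (-281)^18 mod 37 = 36. Thus (-281|37) = -1.
d is a non-residue mod p, hence 37 remains inert in O_K.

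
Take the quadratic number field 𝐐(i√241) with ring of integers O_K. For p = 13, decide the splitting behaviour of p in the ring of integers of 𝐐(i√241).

inert — (13) stays prime in O_K

d = -241 ≡ 3 (mod 4), so O_K = ℤ[√-241] and disc(K) = 4d = -964.
disc(K) = -964 is not divisible by 13; 13 is unramified.
(-241/13) = 6^6 mod 13 = 12, giving Legendre symbol -1.
d is a non-residue mod p, hence 13 remains inert in O_K.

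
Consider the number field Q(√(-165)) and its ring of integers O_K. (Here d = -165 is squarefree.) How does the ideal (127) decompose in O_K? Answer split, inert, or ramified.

p is inert

Since -165 ≢ 1 mod 4, the ring of integers is ℤ[√-165] with discriminant 4·(-165) = -660.
Since gcd(127, -660) = 1 the prime 127 does not ramify.
Euler's criterion: (-165)^63 mod 127 = 126. Thus (-165|127) = -1.
d is a non-residue mod p, hence 127 remains inert in O_K.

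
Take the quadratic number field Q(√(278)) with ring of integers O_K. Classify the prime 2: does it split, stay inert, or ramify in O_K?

2 is ramified

d = 278 ≡ 2 (mod 4), so O_K = ℤ[√278] and disc(K) = 4d = 1112.
Ramification test: 2 | 1112. The prime 2 ramifies in K.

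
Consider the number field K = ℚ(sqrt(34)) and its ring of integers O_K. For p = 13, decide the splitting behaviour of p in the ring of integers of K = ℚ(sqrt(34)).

p is inert

d = 34 ≡ 2 (mod 4), so O_K = ℤ[√34] and disc(K) = 4d = 136.
disc(K) = 136 is not divisible by 13; 13 is unramified.
(34/13) = 8^6 mod 13 = 12, giving Legendre symbol -1.
d is a non-residue mod p, hence 13 remains inert in O_K.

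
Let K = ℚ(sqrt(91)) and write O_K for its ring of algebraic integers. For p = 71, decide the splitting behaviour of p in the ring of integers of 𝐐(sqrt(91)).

91 mod 4 = 3, hence disc K = 4·91 = 364 and O_K = ℤ[√91].
disc(K) = 364 is not divisible by 71; 71 is unramified.
Compute (91/71) via Euler: 20^((71-1)/2) mod 71 = 1, so (91/71) = 1.
(91/71) = 1, so 71 splits.

split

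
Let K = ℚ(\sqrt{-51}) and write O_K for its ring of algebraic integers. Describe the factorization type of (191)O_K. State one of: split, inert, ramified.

191 remains inert

d = -51 ≡ 1 (mod 4), so O_K = ℤ[(1+√-51)/2] and disc(K) = d = -51.
Since gcd(191, -51) = 1 the prime 191 does not ramify.
(-51/191) = 140^95 mod 191 = 190, giving Legendre symbol -1.
d is a non-residue mod p, hence 191 remains inert in O_K.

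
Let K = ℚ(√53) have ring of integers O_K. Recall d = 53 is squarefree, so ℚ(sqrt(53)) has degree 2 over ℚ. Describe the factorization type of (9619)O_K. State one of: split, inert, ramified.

9619 remains inert

Since 53 ≡ 1 mod 4, the ring of integers is ℤ[(1+√53)/2] with discriminant 53.
Since gcd(9619, 53) = 1 the prime 9619 does not ramify.
Euler's criterion: 53^4809 mod 9619 = 9618. Thus (53|9619) = -1.
(53/9619) = -1, so 9619 is inert.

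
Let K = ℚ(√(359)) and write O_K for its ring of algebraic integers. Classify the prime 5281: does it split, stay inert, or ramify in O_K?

d = 359 ≡ 3 (mod 4), so O_K = ℤ[√359] and disc(K) = 4d = 1436.
disc(K) = 1436 is not divisible by 5281; 5281 is unramified.
(359/5281) = 359^2640 mod 5281 = 1, giving Legendre symbol 1.
d is a quadratic residue mod p, hence 5281 splits in O_K.

split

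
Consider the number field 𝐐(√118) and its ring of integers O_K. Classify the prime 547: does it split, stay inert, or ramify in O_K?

547 splits in O_K

118 mod 4 = 2, hence disc K = 4·118 = 472 and O_K = ℤ[√118].
Since gcd(547, 472) = 1 the prime 547 does not ramify.
(118/547) = 118^273 mod 547 = 1, giving Legendre symbol 1.
Legendre symbol 1 ⇒ 547 is split.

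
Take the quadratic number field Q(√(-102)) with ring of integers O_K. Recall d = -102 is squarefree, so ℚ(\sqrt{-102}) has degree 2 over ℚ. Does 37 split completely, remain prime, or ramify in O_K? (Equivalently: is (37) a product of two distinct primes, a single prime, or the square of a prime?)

Since -102 ≢ 1 mod 4, the ring of integers is ℤ[√-102] with discriminant 4·(-102) = -408.
37 ∤ -408, so 37 is unramified.
Compute (-102/37) via Euler: 9^((37-1)/2) mod 37 = 1, so (-102/37) = 1.
(-102/37) = 1, so 37 splits.

split — (37) = 𝔭₁𝔭₂ with 𝔭₁ ≠ 𝔭₂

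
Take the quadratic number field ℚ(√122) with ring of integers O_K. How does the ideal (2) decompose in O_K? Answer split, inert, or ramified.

ramifies in O_K

d = 122 ≡ 2 (mod 4), so O_K = ℤ[√122] and disc(K) = 4d = 488.
2 divides disc(K) = 488, so 2 ramifies.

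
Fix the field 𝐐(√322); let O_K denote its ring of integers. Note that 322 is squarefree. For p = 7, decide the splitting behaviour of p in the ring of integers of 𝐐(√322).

d = 322 ≡ 2 (mod 4), so O_K = ℤ[√322] and disc(K) = 4d = 1288.
Ramification test: 7 | 1288. The prime 7 ramifies in K.

ramifies in O_K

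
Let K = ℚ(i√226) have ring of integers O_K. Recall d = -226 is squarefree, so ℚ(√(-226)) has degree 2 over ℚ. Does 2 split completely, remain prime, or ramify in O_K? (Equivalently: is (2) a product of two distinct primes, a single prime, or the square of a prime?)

-226 mod 4 = 2, hence disc K = 4·(-226) = -904 and O_K = ℤ[√-226].
2 divides disc(K) = -904, so 2 ramifies.

p ramifies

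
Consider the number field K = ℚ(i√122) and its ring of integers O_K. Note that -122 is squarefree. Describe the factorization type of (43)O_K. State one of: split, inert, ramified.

-122 mod 4 = 2, hence disc K = 4·(-122) = -488 and O_K = ℤ[√-122].
Since gcd(43, -488) = 1 the prime 43 does not ramify.
Compute (-122/43) via Euler: 7^((43-1)/2) mod 43 = 42, so (-122/43) = -1.
(-122/43) = -1, so 43 is inert.

inert — (43) stays prime in O_K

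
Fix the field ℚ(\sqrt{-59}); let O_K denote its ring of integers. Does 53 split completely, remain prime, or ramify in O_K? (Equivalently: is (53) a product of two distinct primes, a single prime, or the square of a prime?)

d = -59 ≡ 1 (mod 4), so O_K = ℤ[(1+√-59)/2] and disc(K) = d = -59.
disc(K) = -59 is not divisible by 53; 53 is unramified.
Euler's criterion: (-59)^26 mod 53 = 1. Thus (-59|53) = 1.
d is a quadratic residue mod p, hence 53 splits in O_K.

splits completely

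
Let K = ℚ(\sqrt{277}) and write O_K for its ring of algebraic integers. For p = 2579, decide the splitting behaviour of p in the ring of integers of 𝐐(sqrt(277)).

Since 277 ≡ 1 mod 4, the ring of integers is ℤ[(1+√277)/2] with discriminant 277.
disc(K) = 277 is not divisible by 2579; 2579 is unramified.
Legendre symbol by Euler's criterion: (277/2579) ≡ 277^1289 ≡ 1 (mod 2579), i.e. (277/2579) = 1.
(277/2579) = 1, so 2579 splits.

split — (2579) = 𝔭₁𝔭₂ with 𝔭₁ ≠ 𝔭₂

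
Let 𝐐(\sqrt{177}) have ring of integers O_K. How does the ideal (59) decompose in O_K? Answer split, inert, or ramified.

177 mod 4 = 1, hence disc K = 177 and O_K = ℤ[(1+√177)/2].
Ramification test: 59 | 177. The prime 59 ramifies in K.

p ramifies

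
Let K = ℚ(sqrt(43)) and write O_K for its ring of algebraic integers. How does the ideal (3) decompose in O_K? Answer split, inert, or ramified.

Since 43 ≢ 1 mod 4, the ring of integers is ℤ[√43] with discriminant 4·43 = 172.
3 ∤ 172, so 3 is unramified.
Compute (43/3) via Euler: 1^((3-1)/2) mod 3 = 1, so (43/3) = 1.
d is a quadratic residue mod p, hence 3 splits in O_K.

split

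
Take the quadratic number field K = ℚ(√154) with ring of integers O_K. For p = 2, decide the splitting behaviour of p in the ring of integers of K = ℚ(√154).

p ramifies

154 mod 4 = 2, hence disc K = 4·154 = 616 and O_K = ℤ[√154].
2 divides disc(K) = 616, so 2 ramifies.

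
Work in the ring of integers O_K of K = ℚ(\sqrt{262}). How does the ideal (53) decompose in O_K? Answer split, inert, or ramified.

262 mod 4 = 2, hence disc K = 4·262 = 1048 and O_K = ℤ[√262].
disc(K) = 1048 is not divisible by 53; 53 is unramified.
Compute (262/53) via Euler: 50^((53-1)/2) mod 53 = 52, so (262/53) = -1.
d is a non-residue mod p, hence 53 remains inert in O_K.

remains prime (inert)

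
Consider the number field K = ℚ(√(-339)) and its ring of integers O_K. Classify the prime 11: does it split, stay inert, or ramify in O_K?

Since -339 ≡ 1 mod 4, the ring of integers is ℤ[(1+√-339)/2] with discriminant -339.
disc(K) = -339 is not divisible by 11; 11 is unramified.
Legendre symbol by Euler's criterion: (-339/11) ≡ (-339)^5 ≡ 10 (mod 11), i.e. (-339/11) = -1.
d is a non-residue mod p, hence 11 remains inert in O_K.

remains prime (inert)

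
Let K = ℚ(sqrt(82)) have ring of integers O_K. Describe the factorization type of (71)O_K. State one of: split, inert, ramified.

71 remains inert

82 mod 4 = 2, hence disc K = 4·82 = 328 and O_K = ℤ[√82].
71 ∤ 328, so 71 is unramified.
Euler's criterion: 82^35 mod 71 = 70. Thus (82|71) = -1.
d is a non-residue mod p, hence 71 remains inert in O_K.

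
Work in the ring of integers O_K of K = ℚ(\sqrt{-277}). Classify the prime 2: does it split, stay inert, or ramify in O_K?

-277 mod 4 = 3, hence disc K = 4·(-277) = -1108 and O_K = ℤ[√-277].
disc(K) = -1108 = 2·(-554), so p = 2 is ramified.

ramified — (2) = 𝔭²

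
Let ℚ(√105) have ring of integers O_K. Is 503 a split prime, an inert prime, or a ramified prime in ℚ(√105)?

503 remains inert

d = 105 ≡ 1 (mod 4), so O_K = ℤ[(1+√105)/2] and disc(K) = d = 105.
Since gcd(503, 105) = 1 the prime 503 does not ramify.
(105/503) = 105^251 mod 503 = 502, giving Legendre symbol -1.
d is a non-residue mod p, hence 503 remains inert in O_K.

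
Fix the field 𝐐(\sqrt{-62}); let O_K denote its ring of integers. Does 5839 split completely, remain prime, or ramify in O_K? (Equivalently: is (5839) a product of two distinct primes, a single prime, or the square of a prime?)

Since -62 ≢ 1 mod 4, the ring of integers is ℤ[√-62] with discriminant 4·(-62) = -248.
disc(K) = -248 is not divisible by 5839; 5839 is unramified.
(-62/5839) = 5777^2919 mod 5839 = 5838, giving Legendre symbol -1.
Legendre symbol -1 ⇒ 5839 is inert.

remains prime (inert)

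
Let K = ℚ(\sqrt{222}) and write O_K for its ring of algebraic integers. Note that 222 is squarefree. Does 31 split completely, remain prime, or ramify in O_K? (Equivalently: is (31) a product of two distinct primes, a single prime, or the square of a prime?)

d = 222 ≡ 2 (mod 4), so O_K = ℤ[√222] and disc(K) = 4d = 888.
31 ∤ 888, so 31 is unramified.
Euler's criterion: 222^15 mod 31 = 1. Thus (222|31) = 1.
(222/31) = 1, so 31 splits.

splits completely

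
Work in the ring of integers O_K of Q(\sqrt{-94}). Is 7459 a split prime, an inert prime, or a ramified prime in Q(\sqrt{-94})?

7459 splits in O_K

d = -94 ≡ 2 (mod 4), so O_K = ℤ[√-94] and disc(K) = 4d = -376.
7459 ∤ -376, so 7459 is unramified.
Legendre symbol by Euler's criterion: (-94/7459) ≡ (-94)^3729 ≡ 1 (mod 7459), i.e. (-94/7459) = 1.
(-94/7459) = 1, so 7459 splits.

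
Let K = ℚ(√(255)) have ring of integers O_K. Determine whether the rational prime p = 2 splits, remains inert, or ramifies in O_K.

p ramifies

d = 255 ≡ 3 (mod 4), so O_K = ℤ[√255] and disc(K) = 4d = 1020.
2 divides disc(K) = 1020, so 2 ramifies.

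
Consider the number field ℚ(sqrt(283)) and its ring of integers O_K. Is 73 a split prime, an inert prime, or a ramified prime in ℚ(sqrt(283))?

split — (73) = 𝔭₁𝔭₂ with 𝔭₁ ≠ 𝔭₂

283 mod 4 = 3, hence disc K = 4·283 = 1132 and O_K = ℤ[√283].
disc(K) = 1132 is not divisible by 73; 73 is unramified.
Euler's criterion: 283^36 mod 73 = 1. Thus (283|73) = 1.
(283/73) = 1, so 73 splits.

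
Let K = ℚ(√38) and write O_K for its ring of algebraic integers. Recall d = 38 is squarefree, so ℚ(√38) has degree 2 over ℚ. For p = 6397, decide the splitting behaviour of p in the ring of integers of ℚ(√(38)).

38 mod 4 = 2, hence disc K = 4·38 = 152 and O_K = ℤ[√38].
6397 ∤ 152, so 6397 is unramified.
Compute (38/6397) via Euler: 38^((6397-1)/2) mod 6397 = 1, so (38/6397) = 1.
(38/6397) = 1, so 6397 splits.

split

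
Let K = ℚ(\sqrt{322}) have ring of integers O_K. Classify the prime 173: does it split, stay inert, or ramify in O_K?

322 mod 4 = 2, hence disc K = 4·322 = 1288 and O_K = ℤ[√322].
Since gcd(173, 1288) = 1 the prime 173 does not ramify.
Compute (322/173) via Euler: 149^((173-1)/2) mod 173 = 1, so (322/173) = 1.
d is a quadratic residue mod p, hence 173 splits in O_K.

splits completely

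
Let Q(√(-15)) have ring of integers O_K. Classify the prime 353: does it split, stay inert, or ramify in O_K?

Since -15 ≡ 1 mod 4, the ring of integers is ℤ[(1+√-15)/2] with discriminant -15.
Since gcd(353, -15) = 1 the prime 353 does not ramify.
(-15/353) = 338^176 mod 353 = 1, giving Legendre symbol 1.
d is a quadratic residue mod p, hence 353 splits in O_K.

353 splits in O_K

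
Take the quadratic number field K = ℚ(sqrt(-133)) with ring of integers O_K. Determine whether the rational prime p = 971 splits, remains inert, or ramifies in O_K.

p is inert

d = -133 ≡ 3 (mod 4), so O_K = ℤ[√-133] and disc(K) = 4d = -532.
Since gcd(971, -532) = 1 the prime 971 does not ramify.
Legendre symbol by Euler's criterion: (-133/971) ≡ (-133)^485 ≡ 970 (mod 971), i.e. (-133/971) = -1.
Legendre symbol -1 ⇒ 971 is inert.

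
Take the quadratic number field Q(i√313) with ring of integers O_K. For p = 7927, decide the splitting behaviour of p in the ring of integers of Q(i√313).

split

d = -313 ≡ 3 (mod 4), so O_K = ℤ[√-313] and disc(K) = 4d = -1252.
7927 ∤ -1252, so 7927 is unramified.
Legendre symbol by Euler's criterion: (-313/7927) ≡ (-313)^3963 ≡ 1 (mod 7927), i.e. (-313/7927) = 1.
Legendre symbol 1 ⇒ 7927 is split.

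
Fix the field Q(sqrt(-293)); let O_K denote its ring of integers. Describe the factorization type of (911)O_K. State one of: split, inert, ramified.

-293 mod 4 = 3, hence disc K = 4·(-293) = -1172 and O_K = ℤ[√-293].
911 ∤ -1172, so 911 is unramified.
(-293/911) = 618^455 mod 911 = 1, giving Legendre symbol 1.
Legendre symbol 1 ⇒ 911 is split.

split — (911) = 𝔭₁𝔭₂ with 𝔭₁ ≠ 𝔭₂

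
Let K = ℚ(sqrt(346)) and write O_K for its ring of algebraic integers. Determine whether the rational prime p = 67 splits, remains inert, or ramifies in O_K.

inert

d = 346 ≡ 2 (mod 4), so O_K = ℤ[√346] and disc(K) = 4d = 1384.
Since gcd(67, 1384) = 1 the prime 67 does not ramify.
Compute (346/67) via Euler: 11^((67-1)/2) mod 67 = 66, so (346/67) = -1.
(346/67) = -1, so 67 is inert.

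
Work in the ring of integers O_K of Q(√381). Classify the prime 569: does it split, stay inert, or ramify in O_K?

Since 381 ≡ 1 mod 4, the ring of integers is ℤ[(1+√381)/2] with discriminant 381.
Since gcd(569, 381) = 1 the prime 569 does not ramify.
Euler's criterion: 381^284 mod 569 = 568. Thus (381|569) = -1.
Legendre symbol -1 ⇒ 569 is inert.

inert — (569) stays prime in O_K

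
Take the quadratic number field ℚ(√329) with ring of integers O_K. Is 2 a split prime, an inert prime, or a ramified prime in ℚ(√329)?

splits completely

d = 329 ≡ 1 (mod 4), so O_K = ℤ[(1+√329)/2] and disc(K) = d = 329.
Since gcd(2, 329) = 1 the prime 2 does not ramify.
d ≡ 1 (mod 8); the supplementary law gives 2 split.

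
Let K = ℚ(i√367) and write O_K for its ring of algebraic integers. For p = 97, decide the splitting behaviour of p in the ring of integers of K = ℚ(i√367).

Since -367 ≡ 1 mod 4, the ring of integers is ℤ[(1+√-367)/2] with discriminant -367.
disc(K) = -367 is not divisible by 97; 97 is unramified.
Euler's criterion: (-367)^48 mod 97 = 96. Thus (-367|97) = -1.
(-367/97) = -1, so 97 is inert.

inert — (97) stays prime in O_K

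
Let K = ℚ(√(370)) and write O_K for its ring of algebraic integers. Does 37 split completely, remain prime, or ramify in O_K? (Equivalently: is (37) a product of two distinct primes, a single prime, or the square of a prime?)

p ramifies

370 mod 4 = 2, hence disc K = 4·370 = 1480 and O_K = ℤ[√370].
37 divides disc(K) = 1480, so 37 ramifies.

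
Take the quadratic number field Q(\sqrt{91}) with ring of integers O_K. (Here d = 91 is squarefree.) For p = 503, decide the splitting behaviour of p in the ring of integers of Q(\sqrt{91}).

503 splits in O_K

91 mod 4 = 3, hence disc K = 4·91 = 364 and O_K = ℤ[√91].
Since gcd(503, 364) = 1 the prime 503 does not ramify.
(91/503) = 91^251 mod 503 = 1, giving Legendre symbol 1.
Legendre symbol 1 ⇒ 503 is split.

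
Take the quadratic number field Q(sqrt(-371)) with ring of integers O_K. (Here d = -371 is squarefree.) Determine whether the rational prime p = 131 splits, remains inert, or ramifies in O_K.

p is inert

-371 mod 4 = 1, hence disc K = -371 and O_K = ℤ[(1+√-371)/2].
131 ∤ -371, so 131 is unramified.
Legendre symbol by Euler's criterion: (-371/131) ≡ (-371)^65 ≡ 130 (mod 131), i.e. (-371/131) = -1.
Legendre symbol -1 ⇒ 131 is inert.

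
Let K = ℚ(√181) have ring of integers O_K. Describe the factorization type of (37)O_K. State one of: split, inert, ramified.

p splits

181 mod 4 = 1, hence disc K = 181 and O_K = ℤ[(1+√181)/2].
37 ∤ 181, so 37 is unramified.
Euler's criterion: 181^18 mod 37 = 1. Thus (181|37) = 1.
d is a quadratic residue mod p, hence 37 splits in O_K.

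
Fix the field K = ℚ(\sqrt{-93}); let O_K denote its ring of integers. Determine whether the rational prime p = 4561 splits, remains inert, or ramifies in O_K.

-93 mod 4 = 3, hence disc K = 4·(-93) = -372 and O_K = ℤ[√-93].
4561 ∤ -372, so 4561 is unramified.
Legendre symbol by Euler's criterion: (-93/4561) ≡ (-93)^2280 ≡ 1 (mod 4561), i.e. (-93/4561) = 1.
(-93/4561) = 1, so 4561 splits.

p splits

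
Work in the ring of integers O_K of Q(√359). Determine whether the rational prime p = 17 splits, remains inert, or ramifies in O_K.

17 splits in O_K

359 mod 4 = 3, hence disc K = 4·359 = 1436 and O_K = ℤ[√359].
disc(K) = 1436 is not divisible by 17; 17 is unramified.
Euler's criterion: 359^8 mod 17 = 1. Thus (359|17) = 1.
(359/17) = 1, so 17 splits.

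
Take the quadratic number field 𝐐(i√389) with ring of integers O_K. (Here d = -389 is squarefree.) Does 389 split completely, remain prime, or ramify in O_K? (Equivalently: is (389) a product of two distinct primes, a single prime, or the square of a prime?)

d = -389 ≡ 3 (mod 4), so O_K = ℤ[√-389] and disc(K) = 4d = -1556.
disc(K) = -1556 = 389·(-4), so p = 389 is ramified.

389 is ramified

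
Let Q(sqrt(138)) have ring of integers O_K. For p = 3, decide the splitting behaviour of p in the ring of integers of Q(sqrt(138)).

ramified — (3) = 𝔭²

d = 138 ≡ 2 (mod 4), so O_K = ℤ[√138] and disc(K) = 4d = 552.
3 divides disc(K) = 552, so 3 ramifies.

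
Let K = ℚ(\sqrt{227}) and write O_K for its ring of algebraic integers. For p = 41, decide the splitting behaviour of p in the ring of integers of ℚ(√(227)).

remains prime (inert)

Since 227 ≢ 1 mod 4, the ring of integers is ℤ[√227] with discriminant 4·227 = 908.
disc(K) = 908 is not divisible by 41; 41 is unramified.
Legendre symbol by Euler's criterion: (227/41) ≡ 227^20 ≡ 40 (mod 41), i.e. (227/41) = -1.
(227/41) = -1, so 41 is inert.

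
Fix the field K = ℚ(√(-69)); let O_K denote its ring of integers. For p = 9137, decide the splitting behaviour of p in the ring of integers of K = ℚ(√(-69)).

Since -69 ≢ 1 mod 4, the ring of integers is ℤ[√-69] with discriminant 4·(-69) = -276.
Since gcd(9137, -276) = 1 the prime 9137 does not ramify.
Euler's criterion: (-69)^4568 mod 9137 = 9136. Thus (-69|9137) = -1.
d is a non-residue mod p, hence 9137 remains inert in O_K.

inert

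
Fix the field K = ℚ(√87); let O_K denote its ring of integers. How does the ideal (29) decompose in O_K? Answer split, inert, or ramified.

d = 87 ≡ 3 (mod 4), so O_K = ℤ[√87] and disc(K) = 4d = 348.
disc(K) = 348 = 29·12, so p = 29 is ramified.

ramifies in O_K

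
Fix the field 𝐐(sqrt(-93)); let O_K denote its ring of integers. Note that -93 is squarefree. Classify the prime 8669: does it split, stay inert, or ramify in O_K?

d = -93 ≡ 3 (mod 4), so O_K = ℤ[√-93] and disc(K) = 4d = -372.
disc(K) = -372 is not divisible by 8669; 8669 is unramified.
Compute (-93/8669) via Euler: 8576^((8669-1)/2) mod 8669 = 8668, so (-93/8669) = -1.
Legendre symbol -1 ⇒ 8669 is inert.

8669 remains inert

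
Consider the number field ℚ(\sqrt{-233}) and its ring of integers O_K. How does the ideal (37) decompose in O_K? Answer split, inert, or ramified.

d = -233 ≡ 3 (mod 4), so O_K = ℤ[√-233] and disc(K) = 4d = -932.
Since gcd(37, -932) = 1 the prime 37 does not ramify.
Compute (-233/37) via Euler: 26^((37-1)/2) mod 37 = 1, so (-233/37) = 1.
Legendre symbol 1 ⇒ 37 is split.

p splits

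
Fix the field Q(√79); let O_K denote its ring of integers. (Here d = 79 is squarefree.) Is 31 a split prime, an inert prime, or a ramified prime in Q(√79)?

Since 79 ≢ 1 mod 4, the ring of integers is ℤ[√79] with discriminant 4·79 = 316.
31 ∤ 316, so 31 is unramified.
Euler's criterion: 79^15 mod 31 = 30. Thus (79|31) = -1.
(79/31) = -1, so 31 is inert.

31 remains inert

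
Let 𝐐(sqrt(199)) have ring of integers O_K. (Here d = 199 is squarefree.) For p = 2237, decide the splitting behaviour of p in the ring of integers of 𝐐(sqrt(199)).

p is inert

d = 199 ≡ 3 (mod 4), so O_K = ℤ[√199] and disc(K) = 4d = 796.
Since gcd(2237, 796) = 1 the prime 2237 does not ramify.
Legendre symbol by Euler's criterion: (199/2237) ≡ 199^1118 ≡ 2236 (mod 2237), i.e. (199/2237) = -1.
(199/2237) = -1, so 2237 is inert.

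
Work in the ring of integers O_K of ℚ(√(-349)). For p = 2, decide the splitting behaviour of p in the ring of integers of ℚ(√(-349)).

-349 mod 4 = 3, hence disc K = 4·(-349) = -1396 and O_K = ℤ[√-349].
2 divides disc(K) = -1396, so 2 ramifies.

ramified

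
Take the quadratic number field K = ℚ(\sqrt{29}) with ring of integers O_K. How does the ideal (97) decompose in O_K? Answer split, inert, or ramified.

Since 29 ≡ 1 mod 4, the ring of integers is ℤ[(1+√29)/2] with discriminant 29.
disc(K) = 29 is not divisible by 97; 97 is unramified.
Legendre symbol by Euler's criterion: (29/97) ≡ 29^48 ≡ 96 (mod 97), i.e. (29/97) = -1.
d is a non-residue mod p, hence 97 remains inert in O_K.

inert — (97) stays prime in O_K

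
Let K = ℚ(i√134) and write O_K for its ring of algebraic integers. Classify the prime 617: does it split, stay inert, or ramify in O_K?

Since -134 ≢ 1 mod 4, the ring of integers is ℤ[√-134] with discriminant 4·(-134) = -536.
Since gcd(617, -536) = 1 the prime 617 does not ramify.
(-134/617) = 483^308 mod 617 = 1, giving Legendre symbol 1.
Legendre symbol 1 ⇒ 617 is split.

splits completely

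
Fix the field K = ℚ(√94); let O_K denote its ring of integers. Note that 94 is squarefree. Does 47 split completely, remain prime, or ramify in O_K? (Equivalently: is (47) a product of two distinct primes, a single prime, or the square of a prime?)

94 mod 4 = 2, hence disc K = 4·94 = 376 and O_K = ℤ[√94].
disc(K) = 376 = 47·8, so p = 47 is ramified.

47 is ramified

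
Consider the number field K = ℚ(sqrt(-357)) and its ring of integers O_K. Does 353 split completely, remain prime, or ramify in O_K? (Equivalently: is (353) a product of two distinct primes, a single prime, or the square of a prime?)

p splits

Since -357 ≢ 1 mod 4, the ring of integers is ℤ[√-357] with discriminant 4·(-357) = -1428.
Since gcd(353, -1428) = 1 the prime 353 does not ramify.
Euler's criterion: (-357)^176 mod 353 = 1. Thus (-357|353) = 1.
d is a quadratic residue mod p, hence 353 splits in O_K.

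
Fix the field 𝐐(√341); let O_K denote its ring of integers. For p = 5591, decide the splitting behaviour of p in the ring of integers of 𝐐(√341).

d = 341 ≡ 1 (mod 4), so O_K = ℤ[(1+√341)/2] and disc(K) = d = 341.
Since gcd(5591, 341) = 1 the prime 5591 does not ramify.
Compute (341/5591) via Euler: 341^((5591-1)/2) mod 5591 = 5590, so (341/5591) = -1.
Legendre symbol -1 ⇒ 5591 is inert.

p is inert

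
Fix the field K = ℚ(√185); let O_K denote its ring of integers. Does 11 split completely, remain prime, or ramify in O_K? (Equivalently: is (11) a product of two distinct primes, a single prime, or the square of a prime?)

Since 185 ≡ 1 mod 4, the ring of integers is ℤ[(1+√185)/2] with discriminant 185.
11 ∤ 185, so 11 is unramified.
Euler's criterion: 185^5 mod 11 = 1. Thus (185|11) = 1.
Legendre symbol 1 ⇒ 11 is split.

split — (11) = 𝔭₁𝔭₂ with 𝔭₁ ≠ 𝔭₂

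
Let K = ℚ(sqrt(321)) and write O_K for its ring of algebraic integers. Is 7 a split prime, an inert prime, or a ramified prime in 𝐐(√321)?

inert

321 mod 4 = 1, hence disc K = 321 and O_K = ℤ[(1+√321)/2].
disc(K) = 321 is not divisible by 7; 7 is unramified.
Euler's criterion: 321^3 mod 7 = 6. Thus (321|7) = -1.
d is a non-residue mod p, hence 7 remains inert in O_K.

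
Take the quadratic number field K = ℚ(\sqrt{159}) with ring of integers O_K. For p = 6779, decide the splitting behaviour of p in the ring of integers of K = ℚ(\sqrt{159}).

d = 159 ≡ 3 (mod 4), so O_K = ℤ[√159] and disc(K) = 4d = 636.
6779 ∤ 636, so 6779 is unramified.
Compute (159/6779) via Euler: 159^((6779-1)/2) mod 6779 = 6778, so (159/6779) = -1.
(159/6779) = -1, so 6779 is inert.

inert — (6779) stays prime in O_K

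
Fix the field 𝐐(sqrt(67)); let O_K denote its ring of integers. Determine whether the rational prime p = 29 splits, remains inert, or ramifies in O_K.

Since 67 ≢ 1 mod 4, the ring of integers is ℤ[√67] with discriminant 4·67 = 268.
disc(K) = 268 is not divisible by 29; 29 is unramified.
Euler's criterion: 67^14 mod 29 = 1. Thus (67|29) = 1.
d is a quadratic residue mod p, hence 29 splits in O_K.

p splits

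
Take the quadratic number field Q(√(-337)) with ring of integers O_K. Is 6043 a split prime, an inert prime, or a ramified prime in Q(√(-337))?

split — (6043) = 𝔭₁𝔭₂ with 𝔭₁ ≠ 𝔭₂

d = -337 ≡ 3 (mod 4), so O_K = ℤ[√-337] and disc(K) = 4d = -1348.
disc(K) = -1348 is not divisible by 6043; 6043 is unramified.
(-337/6043) = 5706^3021 mod 6043 = 1, giving Legendre symbol 1.
(-337/6043) = 1, so 6043 splits.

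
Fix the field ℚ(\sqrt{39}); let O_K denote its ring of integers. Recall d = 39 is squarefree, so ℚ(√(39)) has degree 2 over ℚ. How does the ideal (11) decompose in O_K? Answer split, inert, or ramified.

d = 39 ≡ 3 (mod 4), so O_K = ℤ[√39] and disc(K) = 4d = 156.
11 ∤ 156, so 11 is unramified.
(39/11) = 6^5 mod 11 = 10, giving Legendre symbol -1.
d is a non-residue mod p, hence 11 remains inert in O_K.

inert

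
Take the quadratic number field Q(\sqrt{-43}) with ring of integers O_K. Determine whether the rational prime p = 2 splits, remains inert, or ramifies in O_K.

d = -43 ≡ 1 (mod 4), so O_K = ℤ[(1+√-43)/2] and disc(K) = d = -43.
disc(K) = -43 is not divisible by 2; 2 is unramified.
Checking d mod 8: -43 ≡ 5. Hence 2 is inert in O_K.

inert — (2) stays prime in O_K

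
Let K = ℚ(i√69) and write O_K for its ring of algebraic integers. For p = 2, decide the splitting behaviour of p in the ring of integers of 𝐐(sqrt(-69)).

d = -69 ≡ 3 (mod 4), so O_K = ℤ[√-69] and disc(K) = 4d = -276.
Ramification test: 2 | -276. The prime 2 ramifies in K.

ramified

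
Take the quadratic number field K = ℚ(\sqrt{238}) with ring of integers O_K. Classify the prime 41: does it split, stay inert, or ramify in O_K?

238 mod 4 = 2, hence disc K = 4·238 = 952 and O_K = ℤ[√238].
Since gcd(41, 952) = 1 the prime 41 does not ramify.
Euler's criterion: 238^20 mod 41 = 1. Thus (238|41) = 1.
Legendre symbol 1 ⇒ 41 is split.

41 splits in O_K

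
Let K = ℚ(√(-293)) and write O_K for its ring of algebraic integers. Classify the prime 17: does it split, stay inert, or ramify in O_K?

Since -293 ≢ 1 mod 4, the ring of integers is ℤ[√-293] with discriminant 4·(-293) = -1172.
disc(K) = -1172 is not divisible by 17; 17 is unramified.
Euler's criterion: (-293)^8 mod 17 = 1. Thus (-293|17) = 1.
Legendre symbol 1 ⇒ 17 is split.

p splits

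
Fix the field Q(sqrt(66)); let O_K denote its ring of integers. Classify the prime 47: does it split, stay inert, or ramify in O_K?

p is inert

66 mod 4 = 2, hence disc K = 4·66 = 264 and O_K = ℤ[√66].
Since gcd(47, 264) = 1 the prime 47 does not ramify.
(66/47) = 19^23 mod 47 = 46, giving Legendre symbol -1.
Legendre symbol -1 ⇒ 47 is inert.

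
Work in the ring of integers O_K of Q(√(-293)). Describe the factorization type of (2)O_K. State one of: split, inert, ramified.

-293 mod 4 = 3, hence disc K = 4·(-293) = -1172 and O_K = ℤ[√-293].
disc(K) = -1172 = 2·(-586), so p = 2 is ramified.

p ramifies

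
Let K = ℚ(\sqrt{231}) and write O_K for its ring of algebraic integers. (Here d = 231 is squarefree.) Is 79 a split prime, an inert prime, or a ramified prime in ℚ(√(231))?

p splits

231 mod 4 = 3, hence disc K = 4·231 = 924 and O_K = ℤ[√231].
disc(K) = 924 is not divisible by 79; 79 is unramified.
Compute (231/79) via Euler: 73^((79-1)/2) mod 79 = 1, so (231/79) = 1.
d is a quadratic residue mod p, hence 79 splits in O_K.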